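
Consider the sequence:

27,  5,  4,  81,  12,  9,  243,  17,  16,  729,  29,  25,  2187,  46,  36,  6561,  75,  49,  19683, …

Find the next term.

The terms cycle through 3 interleaved subsequences.
Track A: 27, 81, 243, 729, 2187, 6561, 19683 — successive powers of 3.
Track B: 5, 12, 17, 29, 46, 75 — Fibonacci-style (each term is the sum of the two before it).
Track C: 4, 9, 16, 25, 36, 49 — consecutive squares n² from n = 2.
The 20th slot belongs to track B; its 7th term is 121.

121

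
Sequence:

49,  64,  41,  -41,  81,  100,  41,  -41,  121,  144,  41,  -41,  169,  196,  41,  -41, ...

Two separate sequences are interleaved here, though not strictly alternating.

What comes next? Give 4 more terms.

225, 256, 41, -41

Positions follow the repeating pattern AABB; grouping by letter gives 2 tracks.
Track A = 49, 64, 81, 100, 121, 144, 169, 196: perfect squares starting at 7².
Track B = 41, -41, 41, -41, 41, -41, 41, -41: the oscillation 41·(−1)^(n+1).
Position 17 → track A, term 9 = 225.
Position 18 falls in track A as its term 10, giving 256.
The 19th slot belongs to track B; its 9th term is 41.
Term 20 comes from track B (its 10th entry): -41.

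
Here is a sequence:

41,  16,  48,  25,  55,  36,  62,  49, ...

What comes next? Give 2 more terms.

Positions 1, 3, 5, … form one subsequence and positions 2, 4, 6, … form another.
Track A is 41, 48, 55, 62, which is arithmetic, step +7.
Track B is 16, 25, 36, 49, which is the squares 4², 5², 6², ….
Position 9 → track A, term 5 = 69.
Position 10 falls in track B as its term 5, giving 64.

69, 64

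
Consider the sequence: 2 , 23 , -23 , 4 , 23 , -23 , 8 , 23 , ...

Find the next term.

Positions follow the repeating pattern ABB; grouping by letter gives 2 tracks.
Stream A: 2, 4, 8 — successive powers of 2.
Stream B: 23, -23, 23, -23, 23 — oscillating between 23 and -23.
The 9th slot belongs to stream B; its 6th term is -23.

-23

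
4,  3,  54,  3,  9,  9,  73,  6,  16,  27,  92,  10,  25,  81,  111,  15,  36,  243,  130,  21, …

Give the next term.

Split by position mod 4 into 4 tracks.
Track A: 4, 9, 16, 25, 36 (consecutive squares n² from n = 2).
Track B: 3, 9, 27, 81, 243 (powers of 3).
Track C: 54, 73, 92, 111, 130 (arithmetic, step +19).
Track D: 3, 6, 10, 15, 21 (triangular numbers starting at T_2).
The 21st slot belongs to track A; its 6th term is 49.

49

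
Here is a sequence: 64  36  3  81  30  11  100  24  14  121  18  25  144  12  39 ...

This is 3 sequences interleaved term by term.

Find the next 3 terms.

Split by position mod 3 into 3 tracks.
Stream A: 64, 81, 100, 121, 144 — consecutive squares n² from n = 8.
Stream B: 36, 30, 24, 18, 12 — arithmetic, step −6.
Stream C: 3, 11, 14, 25, 39 — each term equals the sum of the previous two.
The 16th slot belongs to stream A; its 6th term is 169.
Position 17 → stream B, term 6 = 6.
Position 18 falls in stream C as its term 6, giving 64.

169, 6, 64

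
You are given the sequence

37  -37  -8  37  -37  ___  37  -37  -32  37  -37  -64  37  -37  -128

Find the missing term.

The slot pattern repeats as AAB (period 3), so there are 2 interleaved tracks.
Stream A is 37, -37, 37, -37, 37, -37, 37, -37, 37, -37, which is oscillating between 37 and -37.
Stream B is -8, ?, -32, -64, -128, which is multiplying by 2 each time.
Filling stream B at index 2 by its rule yields -16.

-16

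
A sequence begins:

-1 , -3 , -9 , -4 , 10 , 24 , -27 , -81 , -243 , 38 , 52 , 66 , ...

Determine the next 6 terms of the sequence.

-729, -2187, -6561, 80, 94, 108

The slot pattern repeats as AAABBB (period 6), so there are 2 interleaved tracks.
Track A: -1, -3, -9, -27, -81, -243 — multiplying by 3 each time.
Track B: -4, 10, 24, 38, 52, 66 — arithmetic with common difference +14.
Position 13 falls in track A as its term 7, giving -729.
The 14th slot belongs to track A; its 8th term is -2187.
Position 15 falls in track A as its term 9, giving -6561.
The 16th slot belongs to track B; its 7th term is 80.
Term 17 comes from track B (its 8th entry): 94.
Position 18 falls in track B as its term 9, giving 108.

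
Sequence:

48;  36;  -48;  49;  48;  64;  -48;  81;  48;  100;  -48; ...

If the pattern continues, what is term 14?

Odd-indexed and even-indexed terms follow separate rules.
Subsequence A is 48, -48, 48, -48, 48, -48, which is the oscillation 48·(−1)^(n+1).
Subsequence B is 36, 49, 64, 81, 100, which is perfect squares starting at 6².
Term 14 comes from subsequence B (its 7th entry): 144.

144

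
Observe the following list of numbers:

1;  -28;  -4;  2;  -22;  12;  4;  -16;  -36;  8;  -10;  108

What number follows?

Split by position mod 3 into 3 tracks.
Track A: 1, 2, 4, 8. Powers 2^0, 2^1, 2^2, ….
Track B: -28, -22, -16, -10. Arithmetic, step +6.
Track C: -4, 12, -36, 108. Multiplying by -3 each time.
Position 13 falls in track A as its term 5, giving 16.

16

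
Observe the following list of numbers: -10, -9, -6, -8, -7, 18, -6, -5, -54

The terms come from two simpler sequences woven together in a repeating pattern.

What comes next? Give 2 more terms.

-4, -3

Positions follow the repeating pattern AAB; grouping by letter gives 2 tracks.
Subsequence A = -10, -9, -8, -7, -6, -5: arithmetic with common difference +1.
Subsequence B = -6, 18, -54: multiplying by -3 each time.
Position 10 falls in subsequence A as its term 7, giving -4.
Term 11 comes from subsequence A (its 8th entry): -3.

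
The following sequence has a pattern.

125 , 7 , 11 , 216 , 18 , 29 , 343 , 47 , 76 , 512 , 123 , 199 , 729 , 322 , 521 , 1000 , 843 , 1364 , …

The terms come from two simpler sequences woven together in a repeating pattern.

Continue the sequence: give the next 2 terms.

1331, 2207

Reading positions in blocks of 3 reveals the pattern ABB — 2 tracks woven together.
Stream A: 125, 216, 343, 512, 729, 1000. Consecutive cubes n³ from n = 5.
Stream B: 7, 11, 18, 29, 47, 76, 123, 199, 322, 521, 843, 1364. Fibonacci-style (each term is the sum of the two before it).
Position 19 → stream A, term 7 = 1331.
Position 20 falls in stream B as its term 13, giving 2207.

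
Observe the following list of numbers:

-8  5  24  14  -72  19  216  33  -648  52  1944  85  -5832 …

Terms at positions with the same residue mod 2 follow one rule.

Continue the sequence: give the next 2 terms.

Positions 1, 3, 5, … form one subsequence and positions 2, 4, 6, … form another.
Track A is -8, 24, -72, 216, -648, 1944, -5832, which is geometric, ×-3 each step.
Track B is 5, 14, 19, 33, 52, 85, which is each term equals the sum of the previous two.
The 14th slot belongs to track B; its 7th term is 137.
The 15th slot belongs to track A; its 8th term is 17496.

137, 17496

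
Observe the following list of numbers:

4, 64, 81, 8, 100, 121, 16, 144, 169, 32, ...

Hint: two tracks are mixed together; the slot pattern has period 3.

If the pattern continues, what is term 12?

225

The slot pattern repeats as ABB (period 3), so there are 2 interleaved tracks.
Subsequence A: 4, 8, 16, 32 (successive powers of 2).
Subsequence B: 64, 81, 100, 121, 144, 169 (consecutive squares n² from n = 8).
Position 12 falls in subsequence B as its term 8, giving 225.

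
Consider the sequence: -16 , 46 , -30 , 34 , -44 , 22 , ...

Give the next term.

Odd-indexed and even-indexed terms follow separate rules.
Track A: -16, -30, -44 — arithmetic, step −14.
Track B: 46, 34, 22 — linear: a_n = 58 − 12·n.
Term 7 comes from track A (its 4th entry): -58.

-58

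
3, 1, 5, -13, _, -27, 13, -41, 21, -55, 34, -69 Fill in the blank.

8

Taking every 2nd term gives 2 separate tracks.
Subsequence A is 3, 5, ?, 13, 21, 34, which is each term equals the sum of the previous two.
Subsequence B is 1, -13, -27, -41, -55, -69, which is arithmetic with common difference −14.
Filling subsequence A at index 3 by its rule yields 8.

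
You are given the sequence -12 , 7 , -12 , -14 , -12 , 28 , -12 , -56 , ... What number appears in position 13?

Odd-indexed and even-indexed terms follow separate rules.
Track A is -12, -12, -12, -12, which is the constant sequence -12.
Track B is 7, -14, 28, -56, which is multiplying by -2 each time.
Position 13 falls in track A as its term 7, giving -12.

-12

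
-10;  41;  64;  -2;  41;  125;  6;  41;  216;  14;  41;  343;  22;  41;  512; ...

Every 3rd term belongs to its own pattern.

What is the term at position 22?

46

Split by position mod 3: positions 1, 4, 7, … form one track, and each other residue class forms its own.
Stream A: -10, -2, 6, 14, 22 (arithmetic, step +8).
Stream B: 41, 41, 41, 41, 41 (constant 41).
Stream C: 64, 125, 216, 343, 512 (the cubes 4³, 5³, 6³, …).
Position 22 → stream A, term 8 = 46.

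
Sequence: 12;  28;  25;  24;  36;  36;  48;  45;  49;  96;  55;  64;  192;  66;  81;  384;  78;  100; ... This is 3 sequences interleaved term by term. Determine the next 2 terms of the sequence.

Split by position mod 3 into 3 tracks.
Track A is 12, 24, 48, 96, 192, 384, which is multiplying by 2 each time.
Track B is 28, 36, 45, 55, 66, 78, which is the triangular numbers T_7, T_8, ….
Track C is 25, 36, 49, 64, 81, 100, which is the squares 5², 6², 7², ….
Term 19 comes from track A (its 7th entry): 768.
The 20th slot belongs to track B; its 7th term is 91.

768, 91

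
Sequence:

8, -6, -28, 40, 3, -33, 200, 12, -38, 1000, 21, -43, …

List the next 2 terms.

5000, 30

Taking every 3rd term gives 3 separate tracks.
Track A: 8, 40, 200, 1000 (multiplying by 5 each time).
Track B: -6, 3, 12, 21 (arithmetic, step +9).
Track C: -28, -33, -38, -43 (subtracting 5 each time).
The 13th slot belongs to track A; its 5th term is 5000.
Position 14 falls in track B as its term 5, giving 30.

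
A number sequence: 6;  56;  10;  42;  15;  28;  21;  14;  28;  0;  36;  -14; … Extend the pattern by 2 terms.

Taking every 2nd term gives 2 separate tracks.
Track A is 6, 10, 15, 21, 28, 36, which is triangular numbers n(n+1)/2 for n = 3, 4, ….
Track B is 56, 42, 28, 14, 0, -14, which is linear: a_n = 70 − 14·n.
Term 13 comes from track A (its 7th entry): 45.
Term 14 comes from track B (its 7th entry): -28.

45, -28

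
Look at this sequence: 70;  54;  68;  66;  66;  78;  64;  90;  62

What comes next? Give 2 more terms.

102, 60

Split by position mod 2 into 2 tracks.
Track A: 70, 68, 66, 64, 62. Arithmetic, step −2.
Track B: 54, 66, 78, 90. Arithmetic with common difference +12.
Term 10 comes from track B (its 5th entry): 102.
Term 11 comes from track A (its 6th entry): 60.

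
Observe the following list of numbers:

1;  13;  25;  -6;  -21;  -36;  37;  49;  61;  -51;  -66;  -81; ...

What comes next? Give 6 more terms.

73, 85, 97, -96, -111, -126

The slot pattern repeats as AAABBB (period 6), so there are 2 interleaved tracks.
Track A: 1, 13, 25, 37, 49, 61. Arithmetic, step +12.
Track B: -6, -21, -36, -51, -66, -81. Linear: a_n = 9 − 15·n.
Position 13 falls in track A as its term 7, giving 73.
Position 14 falls in track A as its term 8, giving 85.
The 15th slot belongs to track A; its 9th term is 97.
The 16th slot belongs to track B; its 7th term is -96.
Term 17 comes from track B (its 8th entry): -111.
Position 18 → track B, term 9 = -126.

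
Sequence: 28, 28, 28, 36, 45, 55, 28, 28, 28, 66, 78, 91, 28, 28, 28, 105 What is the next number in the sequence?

120

The slot pattern repeats as AAABBB (period 6), so there are 2 interleaved tracks.
Stream A: 28, 28, 28, 28, 28, 28, 28, 28, 28 (constant 28).
Stream B: 36, 45, 55, 66, 78, 91, 105 (the triangular numbers T_8, T_9, …).
Term 17 comes from stream B (its 8th entry): 120.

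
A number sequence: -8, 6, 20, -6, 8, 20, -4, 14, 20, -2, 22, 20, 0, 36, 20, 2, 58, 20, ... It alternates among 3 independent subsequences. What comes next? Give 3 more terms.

4, 94, 20

Split by position mod 3: positions 1, 4, 7, … form one track, and each other residue class forms its own.
Track A = -8, -6, -4, -2, 0, 2: linear: a_n = -10 + 2·n.
Track B = 6, 8, 14, 22, 36, 58: each term equals the sum of the previous two.
Track C = 20, 20, 20, 20, 20, 20: the constant sequence 20.
Position 19 falls in track A as its term 7, giving 4.
Position 20 → track B, term 7 = 94.
Position 21 → track C, term 7 = 20.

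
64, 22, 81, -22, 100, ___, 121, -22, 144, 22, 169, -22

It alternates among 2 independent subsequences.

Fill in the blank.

The terms cycle through 2 interleaved subsequences.
Track A: 64, 81, 100, 121, 144, 169 — perfect squares starting at 8².
Track B: 22, -22, ?, -22, 22, -22 — the oscillation 22·(−1)^(n+1).
Filling track B at index 3 by its rule yields 22.

22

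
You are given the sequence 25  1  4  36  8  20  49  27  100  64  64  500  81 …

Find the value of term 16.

100

Taking every 3rd term gives 3 separate tracks.
Track A is 25, 36, 49, 64, 81, which is consecutive squares n² from n = 5.
Track B is 1, 8, 27, 64, which is the cubes 1³, 2³, 3³, ….
Track C is 4, 20, 100, 500, which is geometric, ×5 each step.
The 16th slot belongs to track A; its 6th term is 100.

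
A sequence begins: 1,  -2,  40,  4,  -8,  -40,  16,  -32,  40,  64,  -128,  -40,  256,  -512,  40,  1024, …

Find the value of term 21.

Positions follow the repeating pattern AAB; grouping by letter gives 2 tracks.
Subsequence A: 1, -2, 4, -8, 16, -32, 64, -128, 256, -512, 1024. Geometric, ×-2 each step.
Subsequence B: 40, -40, 40, -40, 40. Alternating ±40.
The 21st slot belongs to subsequence B; its 7th term is 40.

40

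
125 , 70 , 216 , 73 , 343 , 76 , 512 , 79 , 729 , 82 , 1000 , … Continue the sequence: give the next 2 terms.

85, 1331

Split by position mod 2 into 2 tracks.
Stream A: 125, 216, 343, 512, 729, 1000. The cubes 5³, 6³, 7³, ….
Stream B: 70, 73, 76, 79, 82. Adding 3 each time.
Position 12 → stream B, term 6 = 85.
Position 13 falls in stream A as its term 7, giving 1331.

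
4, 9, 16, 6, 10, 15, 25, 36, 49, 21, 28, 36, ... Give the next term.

64

Reading positions in blocks of 6 reveals the pattern AAABBB — 2 tracks woven together.
Subsequence A: 4, 9, 16, 25, 36, 49 — consecutive squares n² from n = 2.
Subsequence B: 6, 10, 15, 21, 28, 36 — triangular numbers n(n+1)/2 for n = 3, 4, ….
Term 13 comes from subsequence A (its 7th entry): 64.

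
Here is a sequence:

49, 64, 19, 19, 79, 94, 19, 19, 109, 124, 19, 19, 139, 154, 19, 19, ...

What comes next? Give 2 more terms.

The slot pattern repeats as AABB (period 4), so there are 2 interleaved tracks.
Stream A: 49, 64, 79, 94, 109, 124, 139, 154. Linear: a_n = 34 + 15·n.
Stream B: 19, 19, 19, 19, 19, 19, 19, 19. The constant sequence 19.
Term 17 comes from stream A (its 9th entry): 169.
Term 18 comes from stream A (its 10th entry): 184.

169, 184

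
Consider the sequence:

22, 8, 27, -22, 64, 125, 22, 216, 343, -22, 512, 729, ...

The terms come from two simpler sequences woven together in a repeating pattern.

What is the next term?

22

The slot pattern repeats as ABB (period 3), so there are 2 interleaved tracks.
Track A: 22, -22, 22, -22. Oscillating between 22 and -22.
Track B: 8, 27, 64, 125, 216, 343, 512, 729. Perfect cubes starting at 2³.
The 13th slot belongs to track A; its 5th term is 22.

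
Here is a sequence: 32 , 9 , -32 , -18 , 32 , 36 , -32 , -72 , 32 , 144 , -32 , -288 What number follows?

32

Positions 1, 3, 5, … form one subsequence and positions 2, 4, 6, … form another.
Track A: 32, -32, 32, -32, 32, -32 (oscillating between 32 and -32).
Track B: 9, -18, 36, -72, 144, -288 (geometric with ratio -2).
Term 13 comes from track A (its 7th entry): 32.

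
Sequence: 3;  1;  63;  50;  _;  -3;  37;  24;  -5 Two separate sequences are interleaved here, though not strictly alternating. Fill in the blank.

The slot pattern repeats as AABB (period 4), so there are 2 interleaved tracks.
Track A is 3, 1, ?, -3, -5, which is subtracting 2 each time.
Track B is 63, 50, 37, 24, which is subtracting 13 each time.
So the missing entry in track A is -1.

-1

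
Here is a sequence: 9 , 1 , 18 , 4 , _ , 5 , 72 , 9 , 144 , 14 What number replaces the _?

36

The terms cycle through 2 interleaved subsequences.
Track A = 9, 18, ?, 72, 144: geometric, ×2 each step.
Track B = 1, 4, 5, 9, 14: Fibonacci-style (each term is the sum of the two before it).
Filling track A at index 3 by its rule yields 36.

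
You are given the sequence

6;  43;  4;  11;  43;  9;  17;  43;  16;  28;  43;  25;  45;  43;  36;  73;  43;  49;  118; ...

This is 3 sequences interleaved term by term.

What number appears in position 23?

Split by position mod 3: positions 1, 4, 7, … form one track, and each other residue class forms its own.
Track A is 6, 11, 17, 28, 45, 73, 118, which is Fibonacci-style (each term is the sum of the two before it).
Track B is 43, 43, 43, 43, 43, 43, which is constant 43.
Track C is 4, 9, 16, 25, 36, 49, which is the squares 2², 3², 4², ….
Position 23 → track B, term 8 = 43.

43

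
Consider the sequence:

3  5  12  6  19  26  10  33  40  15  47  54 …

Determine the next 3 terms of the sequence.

Reading positions in blocks of 3 reveals the pattern ABB — 2 tracks woven together.
Subsequence A = 3, 6, 10, 15: the triangular numbers T_2, T_3, ….
Subsequence B = 5, 12, 19, 26, 33, 40, 47, 54: arithmetic, step +7.
The 13th slot belongs to subsequence A; its 5th term is 21.
Position 14 → subsequence B, term 9 = 61.
Position 15 → subsequence B, term 10 = 68.

21, 61, 68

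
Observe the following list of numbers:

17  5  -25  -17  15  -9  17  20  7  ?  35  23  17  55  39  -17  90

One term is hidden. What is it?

-17

The terms cycle through 3 interleaved subsequences.
Track A is 17, -17, 17, ?, 17, -17, which is alternating ±17.
Track B is 5, 15, 20, 35, 55, 90, which is a Fibonacci-like recurrence a_n = a_{n-1} + a_{n-2}.
Track C is -25, -9, 7, 23, 39, which is adding 16 each time.
Track A's pattern makes the blank -17.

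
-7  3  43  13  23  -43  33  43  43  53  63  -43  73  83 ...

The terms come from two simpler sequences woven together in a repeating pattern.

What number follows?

Positions follow the repeating pattern AAB; grouping by letter gives 2 tracks.
Stream A = -7, 3, 13, 23, 33, 43, 53, 63, 73, 83: adding 10 each time.
Stream B = 43, -43, 43, -43: the oscillation 43·(−1)^(n+1).
Position 15 → stream B, term 5 = 43.

43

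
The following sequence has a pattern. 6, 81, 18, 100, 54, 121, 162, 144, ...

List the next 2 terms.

486, 169

Split by position mod 2 into 2 tracks.
Track A: 6, 18, 54, 162 (a geometric progression (common ratio 3)).
Track B: 81, 100, 121, 144 (consecutive squares n² from n = 9).
The 9th slot belongs to track A; its 5th term is 486.
The 10th slot belongs to track B; its 5th term is 169.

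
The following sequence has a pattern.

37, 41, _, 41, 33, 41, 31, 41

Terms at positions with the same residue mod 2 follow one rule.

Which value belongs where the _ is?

The terms cycle through 2 interleaved subsequences.
Subsequence A: 37, ?, 33, 31 — subtracting 2 each time.
Subsequence B: 41, 41, 41, 41 — the constant sequence 41.
So the missing entry in subsequence A is 35.

35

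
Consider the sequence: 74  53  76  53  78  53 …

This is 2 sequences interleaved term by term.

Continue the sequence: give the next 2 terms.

80, 53

Positions 1, 3, 5, … form one subsequence and positions 2, 4, 6, … form another.
Track A is 74, 76, 78, which is linear: a_n = 72 + 2·n.
Track B is 53, 53, 53, which is constant 53.
The 7th slot belongs to track A; its 4th term is 80.
Term 8 comes from track B (its 4th entry): 53.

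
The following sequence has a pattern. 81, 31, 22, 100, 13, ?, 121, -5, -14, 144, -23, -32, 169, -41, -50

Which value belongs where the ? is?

4

Positions follow the repeating pattern ABB; grouping by letter gives 2 tracks.
Track A: 81, 100, 121, 144, 169 (the squares 9², 10², 11², …).
Track B: 31, 22, 13, ?, -5, -14, -23, -32, -41, -50 (arithmetic, step −9).
So the missing entry in track B is 4.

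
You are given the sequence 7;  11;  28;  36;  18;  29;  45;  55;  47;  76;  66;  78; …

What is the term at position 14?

The slot pattern repeats as AABB (period 4), so there are 2 interleaved tracks.
Stream A: 7, 11, 18, 29, 47, 76 (each term equals the sum of the previous two).
Stream B: 28, 36, 45, 55, 66, 78 (the triangular numbers T_7, T_8, …).
Position 14 falls in stream A as its term 8, giving 199.

199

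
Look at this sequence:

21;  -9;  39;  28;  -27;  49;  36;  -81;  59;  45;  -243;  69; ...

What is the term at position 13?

55

The terms cycle through 3 interleaved subsequences.
Subsequence A: 21, 28, 36, 45 (triangular numbers starting at T_6).
Subsequence B: -9, -27, -81, -243 (multiplying by 3 each time).
Subsequence C: 39, 49, 59, 69 (arithmetic with common difference +10).
The 13th slot belongs to subsequence A; its 5th term is 55.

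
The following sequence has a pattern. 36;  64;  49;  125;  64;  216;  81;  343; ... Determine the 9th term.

The terms cycle through 2 interleaved subsequences.
Track A: 36, 49, 64, 81. Consecutive squares n² from n = 6.
Track B: 64, 125, 216, 343. The cubes 4³, 5³, 6³, ….
Position 9 → track A, term 5 = 100.

100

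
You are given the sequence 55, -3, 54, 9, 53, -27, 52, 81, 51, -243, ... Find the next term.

Odd-indexed and even-indexed terms follow separate rules.
Track A: 55, 54, 53, 52, 51. Linear: a_n = 56 − n.
Track B: -3, 9, -27, 81, -243. Geometric, ×-3 each step.
Term 11 comes from track A (its 6th entry): 50.

50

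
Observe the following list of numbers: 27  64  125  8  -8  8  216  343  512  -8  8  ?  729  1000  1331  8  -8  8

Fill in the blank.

-8

Positions follow the repeating pattern AAABBB; grouping by letter gives 2 tracks.
Track A: 27, 64, 125, 216, 343, 512, 729, 1000, 1331 (perfect cubes starting at 3³).
Track B: 8, -8, 8, -8, 8, ?, 8, -8, 8 (oscillating between 8 and -8).
Filling track B at index 6 by its rule yields -8.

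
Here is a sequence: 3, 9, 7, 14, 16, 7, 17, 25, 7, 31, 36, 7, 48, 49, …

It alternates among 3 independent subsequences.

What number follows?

Split by position mod 3: positions 1, 4, 7, … form one track, and each other residue class forms its own.
Track A is 3, 14, 17, 31, 48, which is each term equals the sum of the previous two.
Track B is 9, 16, 25, 36, 49, which is the squares 3², 4², 5², ….
Track C is 7, 7, 7, 7, which is constant 7.
Position 15 falls in track C as its term 5, giving 7.

7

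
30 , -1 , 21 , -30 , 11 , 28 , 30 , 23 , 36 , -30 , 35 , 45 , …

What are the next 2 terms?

The terms cycle through 3 interleaved subsequences.
Track A = 30, -30, 30, -30: the oscillation 30·(−1)^(n+1).
Track B = -1, 11, 23, 35: arithmetic, step +12.
Track C = 21, 28, 36, 45: triangular numbers n(n+1)/2 for n = 6, 7, ….
Term 13 comes from track A (its 5th entry): 30.
Term 14 comes from track B (its 5th entry): 47.

30, 47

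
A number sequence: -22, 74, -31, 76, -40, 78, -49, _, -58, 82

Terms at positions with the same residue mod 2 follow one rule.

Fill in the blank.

Positions 1, 3, 5, … form one subsequence and positions 2, 4, 6, … form another.
Track A is -22, -31, -40, -49, -58, which is arithmetic with common difference −9.
Track B is 74, 76, 78, ?, 82, which is arithmetic, step +2.
So the missing entry in track B is 80.

80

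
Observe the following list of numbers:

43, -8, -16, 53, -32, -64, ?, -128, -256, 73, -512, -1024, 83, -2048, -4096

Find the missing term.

The slot pattern repeats as ABB (period 3), so there are 2 interleaved tracks.
Stream A = 43, 53, ?, 73, 83: linear: a_n = 33 + 10·n.
Stream B = -8, -16, -32, -64, -128, -256, -512, -1024, -2048, -4096: multiplying by 2 each time.
Filling stream A at index 3 by its rule yields 63.

63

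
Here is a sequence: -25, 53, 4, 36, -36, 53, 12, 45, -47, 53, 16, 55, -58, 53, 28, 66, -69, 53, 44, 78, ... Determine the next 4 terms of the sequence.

Split by position mod 4: positions 1, 5, 9, … form one track, and each other residue class forms its own.
Subsequence A: -25, -36, -47, -58, -69 (arithmetic with common difference −11).
Subsequence B: 53, 53, 53, 53, 53 (the constant sequence 53).
Subsequence C: 4, 12, 16, 28, 44 (Fibonacci-style (each term is the sum of the two before it)).
Subsequence D: 36, 45, 55, 66, 78 (triangular numbers starting at T_8).
Term 21 comes from subsequence A (its 6th entry): -80.
The 22nd slot belongs to subsequence B; its 6th term is 53.
Position 23 falls in subsequence C as its term 6, giving 72.
Position 24 falls in subsequence D as its term 6, giving 91.

-80, 53, 72, 91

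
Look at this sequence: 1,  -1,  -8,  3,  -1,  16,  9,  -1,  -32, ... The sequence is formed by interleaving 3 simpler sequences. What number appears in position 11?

-1

The terms cycle through 3 interleaved subsequences.
Track A: 1, 3, 9. Successive powers of 3.
Track B: -1, -1, -1. Always -1.
Track C: -8, 16, -32. Geometric with ratio -2.
The 11th slot belongs to track B; its 4th term is -1.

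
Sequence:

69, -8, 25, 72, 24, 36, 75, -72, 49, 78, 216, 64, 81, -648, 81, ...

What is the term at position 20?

Split by position mod 3 into 3 tracks.
Stream A: 69, 72, 75, 78, 81 — linear: a_n = 66 + 3·n.
Stream B: -8, 24, -72, 216, -648 — multiplying by -3 each time.
Stream C: 25, 36, 49, 64, 81 — consecutive squares n² from n = 5.
Position 20 → stream B, term 7 = -5832.

-5832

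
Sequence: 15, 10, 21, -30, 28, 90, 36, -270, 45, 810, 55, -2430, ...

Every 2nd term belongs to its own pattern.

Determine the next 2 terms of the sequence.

Positions 1, 3, 5, … form one subsequence and positions 2, 4, 6, … form another.
Stream A = 15, 21, 28, 36, 45, 55: triangular numbers starting at T_5.
Stream B = 10, -30, 90, -270, 810, -2430: geometric, ×-3 each step.
Position 13 falls in stream A as its term 7, giving 66.
The 14th slot belongs to stream B; its 7th term is 7290.

66, 7290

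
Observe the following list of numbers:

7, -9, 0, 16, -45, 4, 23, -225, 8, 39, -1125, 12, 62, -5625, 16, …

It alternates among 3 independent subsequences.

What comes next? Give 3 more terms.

The terms cycle through 3 interleaved subsequences.
Track A = 7, 16, 23, 39, 62: each term equals the sum of the previous two.
Track B = -9, -45, -225, -1125, -5625: a geometric progression (common ratio 5).
Track C = 0, 4, 8, 12, 16: arithmetic, step +4.
Position 16 falls in track A as its term 6, giving 101.
Position 17 falls in track B as its term 6, giving -28125.
The 18th slot belongs to track C; its 6th term is 20.

101, -28125, 20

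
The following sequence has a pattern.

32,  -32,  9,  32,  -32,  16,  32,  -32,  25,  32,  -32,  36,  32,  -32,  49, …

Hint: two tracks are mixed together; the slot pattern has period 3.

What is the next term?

32

Positions follow the repeating pattern AAB; grouping by letter gives 2 tracks.
Track A: 32, -32, 32, -32, 32, -32, 32, -32, 32, -32. Alternating ±32.
Track B: 9, 16, 25, 36, 49. The squares 3², 4², 5², ….
The 16th slot belongs to track A; its 11th term is 32.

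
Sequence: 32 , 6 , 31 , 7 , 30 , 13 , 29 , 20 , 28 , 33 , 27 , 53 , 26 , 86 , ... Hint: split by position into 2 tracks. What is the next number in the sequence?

Odd-indexed and even-indexed terms follow separate rules.
Subsequence A: 32, 31, 30, 29, 28, 27, 26 (linear: a_n = 33 − n).
Subsequence B: 6, 7, 13, 20, 33, 53, 86 (a Fibonacci-like recurrence a_n = a_{n-1} + a_{n-2}).
Position 15 → subsequence A, term 8 = 25.

25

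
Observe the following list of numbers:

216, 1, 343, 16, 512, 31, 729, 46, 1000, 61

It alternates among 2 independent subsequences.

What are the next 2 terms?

Odd-indexed and even-indexed terms follow separate rules.
Track A = 216, 343, 512, 729, 1000: the cubes 6³, 7³, 8³, ….
Track B = 1, 16, 31, 46, 61: arithmetic with common difference +15.
The 11th slot belongs to track A; its 6th term is 1331.
Position 12 falls in track B as its term 6, giving 76.

1331, 76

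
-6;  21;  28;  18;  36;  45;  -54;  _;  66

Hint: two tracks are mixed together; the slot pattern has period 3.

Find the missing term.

Positions follow the repeating pattern ABB; grouping by letter gives 2 tracks.
Stream A: -6, 18, -54 (geometric, ×-3 each step).
Stream B: 21, 28, 36, 45, ?, 66 (triangular numbers starting at T_6).
Filling stream B at index 5 by its rule yields 55.

55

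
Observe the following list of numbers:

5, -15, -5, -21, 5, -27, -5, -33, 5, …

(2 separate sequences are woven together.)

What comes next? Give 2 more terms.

The terms cycle through 2 interleaved subsequences.
Track A = 5, -5, 5, -5, 5: oscillating between 5 and -5.
Track B = -15, -21, -27, -33: linear: a_n = -9 − 6·n.
The 10th slot belongs to track B; its 5th term is -39.
Term 11 comes from track A (its 6th entry): -5.

-39, -5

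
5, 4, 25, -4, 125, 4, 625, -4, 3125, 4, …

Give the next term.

The terms cycle through 2 interleaved subsequences.
Subsequence A: 5, 25, 125, 625, 3125 (geometric, ×5 each step).
Subsequence B: 4, -4, 4, -4, 4 (alternating ±4).
Term 11 comes from subsequence A (its 6th entry): 15625.

15625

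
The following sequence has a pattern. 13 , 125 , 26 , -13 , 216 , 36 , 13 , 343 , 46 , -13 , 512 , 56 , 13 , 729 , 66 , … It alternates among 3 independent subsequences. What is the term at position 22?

Taking every 3rd term gives 3 separate tracks.
Track A: 13, -13, 13, -13, 13. The oscillation 13·(−1)^(n+1).
Track B: 125, 216, 343, 512, 729. Consecutive cubes n³ from n = 5.
Track C: 26, 36, 46, 56, 66. Arithmetic, step +10.
Position 22 falls in track A as its term 8, giving -13.

-13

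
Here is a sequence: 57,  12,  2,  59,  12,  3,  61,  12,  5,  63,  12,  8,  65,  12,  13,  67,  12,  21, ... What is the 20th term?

Split by position mod 3 into 3 tracks.
Subsequence A: 57, 59, 61, 63, 65, 67 — arithmetic, step +2.
Subsequence B: 12, 12, 12, 12, 12, 12 — the constant sequence 12.
Subsequence C: 2, 3, 5, 8, 13, 21 — each term equals the sum of the previous two.
Position 20 → subsequence B, term 7 = 12.

12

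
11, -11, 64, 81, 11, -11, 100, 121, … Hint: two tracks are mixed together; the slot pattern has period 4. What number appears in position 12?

169

The slot pattern repeats as AABB (period 4), so there are 2 interleaved tracks.
Subsequence A: 11, -11, 11, -11 (the oscillation 11·(−1)^(n+1)).
Subsequence B: 64, 81, 100, 121 (consecutive squares n² from n = 8).
The 12th slot belongs to subsequence B; its 6th term is 169.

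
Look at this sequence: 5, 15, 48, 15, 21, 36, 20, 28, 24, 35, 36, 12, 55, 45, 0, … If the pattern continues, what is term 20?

Split by position mod 3 into 3 tracks.
Track A: 5, 15, 20, 35, 55 — a Fibonacci-like recurrence a_n = a_{n-1} + a_{n-2}.
Track B: 15, 21, 28, 36, 45 — triangular numbers starting at T_5.
Track C: 48, 36, 24, 12, 0 — subtracting 12 each time.
Term 20 comes from track B (its 7th entry): 66.

66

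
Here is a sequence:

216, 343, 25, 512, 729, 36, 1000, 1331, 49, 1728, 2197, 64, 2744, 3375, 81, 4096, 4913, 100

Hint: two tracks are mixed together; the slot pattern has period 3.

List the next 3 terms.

5832, 6859, 121

The slot pattern repeats as AAB (period 3), so there are 2 interleaved tracks.
Stream A: 216, 343, 512, 729, 1000, 1331, 1728, 2197, 2744, 3375, 4096, 4913. Perfect cubes starting at 6³.
Stream B: 25, 36, 49, 64, 81, 100. Consecutive squares n² from n = 5.
Position 19 → stream A, term 13 = 5832.
Position 20 → stream A, term 14 = 6859.
Position 21 → stream B, term 7 = 121.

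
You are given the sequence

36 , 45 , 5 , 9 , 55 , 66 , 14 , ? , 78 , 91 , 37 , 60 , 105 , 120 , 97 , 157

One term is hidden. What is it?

23

Reading positions in blocks of 4 reveals the pattern AABB — 2 tracks woven together.
Track A: 36, 45, 55, 66, 78, 91, 105, 120. The triangular numbers T_8, T_9, ….
Track B: 5, 9, 14, ?, 37, 60, 97, 157. Each term equals the sum of the previous two.
Track B's pattern makes the blank 23.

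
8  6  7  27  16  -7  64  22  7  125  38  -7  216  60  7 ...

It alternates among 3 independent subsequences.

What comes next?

343

Read the sequence 3 terms at a time; column i is its own pattern.
Stream A: 8, 27, 64, 125, 216. The cubes 2³, 3³, 4³, ….
Stream B: 6, 16, 22, 38, 60. Each term equals the sum of the previous two.
Stream C: 7, -7, 7, -7, 7. Oscillating between 7 and -7.
The 16th slot belongs to stream A; its 6th term is 343.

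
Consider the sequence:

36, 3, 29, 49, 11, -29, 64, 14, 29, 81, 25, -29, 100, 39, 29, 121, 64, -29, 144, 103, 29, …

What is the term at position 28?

225

Split by position mod 3 into 3 tracks.
Subsequence A is 36, 49, 64, 81, 100, 121, 144, which is perfect squares starting at 6².
Subsequence B is 3, 11, 14, 25, 39, 64, 103, which is a Fibonacci-like recurrence a_n = a_{n-1} + a_{n-2}.
Subsequence C is 29, -29, 29, -29, 29, -29, 29, which is alternating ±29.
Position 28 falls in subsequence A as its term 10, giving 225.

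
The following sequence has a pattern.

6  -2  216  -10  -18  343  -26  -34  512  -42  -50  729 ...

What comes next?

-58

Positions follow the repeating pattern AAB; grouping by letter gives 2 tracks.
Track A: 6, -2, -10, -18, -26, -34, -42, -50 (subtracting 8 each time).
Track B: 216, 343, 512, 729 (perfect cubes starting at 6³).
The 13th slot belongs to track A; its 9th term is -58.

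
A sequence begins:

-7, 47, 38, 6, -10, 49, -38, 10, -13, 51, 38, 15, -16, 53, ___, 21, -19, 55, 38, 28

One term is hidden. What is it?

-38

Read the sequence 4 terms at a time; column i is its own pattern.
Subsequence A: -7, -10, -13, -16, -19. Arithmetic with common difference −3.
Subsequence B: 47, 49, 51, 53, 55. Arithmetic with common difference +2.
Subsequence C: 38, -38, 38, ?, 38. The oscillation 38·(−1)^(n+1).
Subsequence D: 6, 10, 15, 21, 28. Triangular numbers n(n+1)/2 for n = 3, 4, ….
So the missing entry in subsequence C is -38.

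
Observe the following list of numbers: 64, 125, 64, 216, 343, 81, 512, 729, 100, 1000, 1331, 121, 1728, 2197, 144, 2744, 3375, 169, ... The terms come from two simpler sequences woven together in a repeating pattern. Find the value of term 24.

Positions follow the repeating pattern AAB; grouping by letter gives 2 tracks.
Track A = 64, 125, 216, 343, 512, 729, 1000, 1331, 1728, 2197, 2744, 3375: the cubes 4³, 5³, 6³, ….
Track B = 64, 81, 100, 121, 144, 169: perfect squares starting at 8².
Term 24 comes from track B (its 8th entry): 225.

225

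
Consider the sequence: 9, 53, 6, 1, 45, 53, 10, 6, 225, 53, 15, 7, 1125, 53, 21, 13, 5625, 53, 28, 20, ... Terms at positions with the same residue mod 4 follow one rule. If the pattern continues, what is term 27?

Taking every 4th term gives 4 separate tracks.
Track A is 9, 45, 225, 1125, 5625, which is geometric with ratio 5.
Track B is 53, 53, 53, 53, 53, which is constant 53.
Track C is 6, 10, 15, 21, 28, which is the triangular numbers T_3, T_4, ….
Track D is 1, 6, 7, 13, 20, which is Fibonacci-style (each term is the sum of the two before it).
Position 27 → track C, term 7 = 45.

45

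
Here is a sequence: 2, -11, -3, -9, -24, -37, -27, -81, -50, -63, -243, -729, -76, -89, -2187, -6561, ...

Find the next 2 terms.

Positions follow the repeating pattern AABB; grouping by letter gives 2 tracks.
Track A is 2, -11, -24, -37, -50, -63, -76, -89, which is arithmetic, step −13.
Track B is -3, -9, -27, -81, -243, -729, -2187, -6561, which is a geometric progression (common ratio 3).
Position 17 → track A, term 9 = -102.
Term 18 comes from track A (its 10th entry): -115.

-102, -115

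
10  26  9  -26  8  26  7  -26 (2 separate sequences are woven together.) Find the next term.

6

Odd-indexed and even-indexed terms follow separate rules.
Track A: 10, 9, 8, 7. Arithmetic, step −1.
Track B: 26, -26, 26, -26. Alternating ±26.
Position 9 → track A, term 5 = 6.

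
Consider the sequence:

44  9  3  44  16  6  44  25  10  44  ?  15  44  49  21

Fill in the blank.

36

The terms cycle through 3 interleaved subsequences.
Subsequence A is 44, 44, 44, 44, 44, which is always 44.
Subsequence B is 9, 16, 25, ?, 49, which is the squares 3², 4², 5², ….
Subsequence C is 3, 6, 10, 15, 21, which is triangular numbers n(n+1)/2 for n = 2, 3, ….
So the missing entry in subsequence B is 36.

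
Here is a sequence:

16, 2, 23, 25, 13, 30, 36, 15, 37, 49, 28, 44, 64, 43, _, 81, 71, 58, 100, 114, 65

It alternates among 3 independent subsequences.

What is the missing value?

51

The terms cycle through 3 interleaved subsequences.
Track A: 16, 25, 36, 49, 64, 81, 100 — perfect squares starting at 4².
Track B: 2, 13, 15, 28, 43, 71, 114 — a Fibonacci-like recurrence a_n = a_{n-1} + a_{n-2}.
Track C: 23, 30, 37, 44, ?, 58, 65 — adding 7 each time.
The gap is track C's term 5; the rule gives 51.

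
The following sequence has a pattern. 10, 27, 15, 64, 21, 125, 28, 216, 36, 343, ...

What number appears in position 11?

45

Split by position mod 2 into 2 tracks.
Stream A: 10, 15, 21, 28, 36. Triangular numbers n(n+1)/2 for n = 4, 5, ….
Stream B: 27, 64, 125, 216, 343. Perfect cubes starting at 3³.
Position 11 → stream A, term 6 = 45.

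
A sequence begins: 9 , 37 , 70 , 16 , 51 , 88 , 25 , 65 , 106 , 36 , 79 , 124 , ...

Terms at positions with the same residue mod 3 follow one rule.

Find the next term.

49

Split by position mod 3 into 3 tracks.
Track A: 9, 16, 25, 36 — perfect squares starting at 3².
Track B: 37, 51, 65, 79 — adding 14 each time.
Track C: 70, 88, 106, 124 — arithmetic, step +18.
Position 13 falls in track A as its term 5, giving 49.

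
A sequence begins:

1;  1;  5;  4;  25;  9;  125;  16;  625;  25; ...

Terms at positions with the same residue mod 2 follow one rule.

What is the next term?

Odd-indexed and even-indexed terms follow separate rules.
Track A = 1, 5, 25, 125, 625: successive powers of 5.
Track B = 1, 4, 9, 16, 25: the squares 1², 2², 3², ….
Term 11 comes from track A (its 6th entry): 3125.

3125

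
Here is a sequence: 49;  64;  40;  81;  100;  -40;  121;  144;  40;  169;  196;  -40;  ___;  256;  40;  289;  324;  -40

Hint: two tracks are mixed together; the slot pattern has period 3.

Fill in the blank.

Positions follow the repeating pattern AAB; grouping by letter gives 2 tracks.
Subsequence A: 49, 64, 81, 100, 121, 144, 169, 196, ?, 256, 289, 324 — consecutive squares n² from n = 7.
Subsequence B: 40, -40, 40, -40, 40, -40 — the oscillation 40·(−1)^(n+1).
The gap is subsequence A's term 9; the rule gives 225.

225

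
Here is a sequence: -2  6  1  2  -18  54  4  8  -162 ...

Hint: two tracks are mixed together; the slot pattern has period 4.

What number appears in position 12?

32

Reading positions in blocks of 4 reveals the pattern AABB — 2 tracks woven together.
Track A: -2, 6, -18, 54, -162. Geometric, ×-3 each step.
Track B: 1, 2, 4, 8. Successive powers of 2.
Position 12 → track B, term 6 = 32.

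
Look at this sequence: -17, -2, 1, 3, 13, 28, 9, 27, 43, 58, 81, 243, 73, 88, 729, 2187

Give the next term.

Reading positions in blocks of 4 reveals the pattern AABB — 2 tracks woven together.
Stream A = -17, -2, 13, 28, 43, 58, 73, 88: linear: a_n = -32 + 15·n.
Stream B = 1, 3, 9, 27, 81, 243, 729, 2187: a geometric progression (common ratio 3).
Position 17 → stream A, term 9 = 103.

103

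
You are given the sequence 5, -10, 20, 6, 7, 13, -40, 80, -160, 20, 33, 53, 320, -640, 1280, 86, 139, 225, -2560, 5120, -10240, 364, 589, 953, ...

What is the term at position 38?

-2621440

Reading positions in blocks of 6 reveals the pattern AAABBB — 2 tracks woven together.
Subsequence A is 5, -10, 20, -40, 80, -160, 320, -640, 1280, -2560, 5120, -10240, which is multiplying by -2 each time.
Subsequence B is 6, 7, 13, 20, 33, 53, 86, 139, 225, 364, 589, 953, which is Fibonacci-style (each term is the sum of the two before it).
Position 38 falls in subsequence A as its term 20, giving -2621440.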